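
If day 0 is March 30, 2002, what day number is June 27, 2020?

Mar 30, 2002 → Mar 30, 2003: 365 days.
Mar 30, 2003 → Mar 30, 2004: 366 days (Feb 29, 2004 is in that span).
Mar 30, 2004 → Mar 30, 2005: 365 days.
Mar 30, 2005 → Mar 30, 2006: 365 days.
Mar 30, 2006 → Mar 30, 2007: 365 days.
Mar 30, 2007 → Mar 30, 2008: 366 days (Feb 29, 2008 is in that span).
Mar 30, 2008 → Mar 30, 2009: 365 days.
Mar 30, 2009 → Mar 30, 2010: 365 days.
Mar 30, 2010 → Mar 30, 2011: 365 days.
Mar 30, 2011 → Mar 30, 2012: 366 days (Feb 29, 2012 is in that span).
Mar 30, 2012 → Mar 30, 2013: 365 days.
Mar 30, 2013 → Mar 30, 2014: 365 days.
Mar 30, 2014 → Mar 30, 2015: 365 days.
Mar 30, 2015 → Mar 30, 2016: 366 days (Feb 29, 2016 is in that span).
Mar 30, 2016 → Mar 30, 2017: 365 days.
Mar 30, 2017 → Mar 30, 2018: 365 days.
Mar 30, 2018 → Mar 30, 2019: 365 days.
Mar 30, 2019 → Mar 30, 2020: 366 days (Feb 29, 2020 is in that span).
Mar 30, 2020 → Apr 30, 2020: 31 days (March has 31).
Apr 30, 2020 → May 30, 2020: 30 days (April has 30).
May 30, 2020 → Jun 27, 2020: 28 days.
Total: 6664 days.

6664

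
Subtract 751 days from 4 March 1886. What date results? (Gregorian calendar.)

−365 (one year) → Mar 4, 1885 (386 left).
−4 → Feb 28, 1885 (end of Feb, 28 days; 382 left).
−28 → Jan 31, 1885 (end of Jan, 31 days; 354 left).
−31 → Dec 31, 1884 (end of Dec, 31 days; 323 left).
−31 → Nov 30, 1884 (end of Nov, 30 days; 292 left).
−30 → Oct 31, 1884 (end of Oct, 31 days; 262 left).
−31 → Sep 30, 1884 (end of Sep, 30 days; 231 left).
−30 → Aug 31, 1884 (end of Aug, 31 days; 201 left).
−31 → Jul 31, 1884 (end of Jul, 31 days; 170 left).
−31 → Jun 30, 1884 (end of Jun, 30 days; 139 left).
−30 → May 31, 1884 (end of May, 31 days; 109 left).
−31 → Apr 30, 1884 (end of Apr, 30 days; 78 left).
−30 → Mar 31, 1884 (end of Mar, 31 days; 48 left).
−31 → Feb 29, 1884 (end of Feb, 29 days; 17 left).
−17 → Feb 12, 1884.

February 12, 1884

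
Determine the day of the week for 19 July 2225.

Tuesday

Doomsday rule: the anchor day for the 2200s is Friday. For year 25: 25÷12 = 2 r 1, and 1÷4 = 0, so 2+1+0 = 3.
Friday + 3 ≡ Monday — that's 2225's doomsday.
In July the doomsday date is Jul 11.
Jul 19 is 8 days after Jul 11; 8 mod 7 = 1, so Monday + 1 = Tuesday.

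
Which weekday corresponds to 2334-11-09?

Friday

Doomsday rule: the anchor day for the 2300s is Wednesday. For year 34: 34÷12 = 2 r 10, and 10÷4 = 2, so 2+10+2 = 14.
Wednesday + 14 ≡ Wednesday — that's 2334's doomsday.
In November the doomsday date is Nov 7.
Nov 9 is 2 days after Nov 7; 2 mod 7 = 2, so Wednesday + 2 = Friday.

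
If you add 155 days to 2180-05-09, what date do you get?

October 11, 2180

May has 31 days: +23 → Jun 1, 2180 (132 left).
Jun has 30 days: +30 → Jul 1, 2180 (102 left).
Jul has 31 days: +31 → Aug 1, 2180 (71 left).
Aug has 31 days: +31 → Sep 1, 2180 (40 left).
Sep has 30 days: +30 → Oct 1, 2180 (10 left).
+10 → Oct 11, 2180.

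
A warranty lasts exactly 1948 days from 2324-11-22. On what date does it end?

March 24, 2330

+365 (one year) → Nov 22, 2325 (1583 left).
+365 (one year) → Nov 22, 2326 (1218 left).
+365 (one year) → Nov 22, 2327 (853 left).
+366 (one year; includes Feb 29, 2328) → Nov 22, 2328 (487 left).
+365 (one year) → Nov 22, 2329 (122 left).
Nov has 30 days: +9 → Dec 1, 2329 (113 left).
Dec has 31 days: +31 → Jan 1, 2330 (82 left).
Jan has 31 days: +31 → Feb 1, 2330 (51 left).
Feb has 28 days: +28 → Mar 1, 2330 (23 left).
+23 → Mar 24, 2330.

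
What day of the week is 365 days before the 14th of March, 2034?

Monday

Mar 14, 2034 is a Tuesday.
365 mod 7 = 1, so 365 days before a Tuesday is Tuesday − 1 = Monday.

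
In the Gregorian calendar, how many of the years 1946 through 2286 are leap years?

Multiples of 4 in [1946,2286]: 85.
Of those, multiples of 100: 3 (not leap unless ÷400).
Multiples of 400: 1.
Leap years = 85 − 3 + 1 = 83.

83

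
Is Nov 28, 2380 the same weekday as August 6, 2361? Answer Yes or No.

From Aug 6, 2361 to Nov 28, 2380 is 7054 days.
7054 mod 7 = 5, so they are different weekdays.
(Aug 6, 2361 is a Sunday; Nov 28, 2380 is a Friday.)

No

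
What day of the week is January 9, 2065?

Doomsday rule: the anchor day for the 2000s is Tuesday. For year 65: 65÷12 = 5 r 5, and 5÷4 = 1, so 5+5+1 = 11.
Tuesday + 11 ≡ Saturday — that's 2065's doomsday.
In January the doomsday date is Jan 3 (2065 is not a leap year).
Jan 9 is 6 days after Jan 3; 6 mod 7 = 6, so Saturday + 6 = Friday.

Friday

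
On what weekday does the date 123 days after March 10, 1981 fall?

Mar 10, 1981 is a Tuesday.
123 mod 7 = 4, so 123 days after a Tuesday is Tuesday + 4 = Saturday.

Saturday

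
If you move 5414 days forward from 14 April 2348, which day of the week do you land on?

Saturday

Apr 14, 2348 is a Wednesday.
5414 mod 7 = 3, so 5414 days after a Wednesday is Wednesday + 3 = Saturday.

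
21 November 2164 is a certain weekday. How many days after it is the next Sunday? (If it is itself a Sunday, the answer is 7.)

4

Nov 21, 2164 is a Wednesday.
From Wednesday to the next Sunday is 4 days.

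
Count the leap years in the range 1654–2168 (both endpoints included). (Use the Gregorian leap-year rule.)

125

Multiples of 4 in [1654,2168]: 129.
Of those, multiples of 100: 5 (not leap unless ÷400).
Multiples of 400: 1.
Leap years = 129 − 5 + 1 = 125.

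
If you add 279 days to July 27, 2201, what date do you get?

Jul has 31 days: +5 → Aug 1, 2201 (274 left).
Aug has 31 days: +31 → Sep 1, 2201 (243 left).
Sep has 30 days: +30 → Oct 1, 2201 (213 left).
Oct has 31 days: +31 → Nov 1, 2201 (182 left).
Nov has 30 days: +30 → Dec 1, 2201 (152 left).
Dec has 31 days: +31 → Jan 1, 2202 (121 left).
Jan has 31 days: +31 → Feb 1, 2202 (90 left).
Feb has 28 days: +28 → Mar 1, 2202 (62 left).
Mar has 31 days: +31 → Apr 1, 2202 (31 left).
Apr has 30 days: +30 → May 1, 2202 (1 left).
+1 → May 2, 2202.

May 2, 2202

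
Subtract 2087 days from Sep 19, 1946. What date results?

−365 (one year) → Sep 19, 1945 (1722 left).
−365 (one year) → Sep 19, 1944 (1357 left).
−366 (one year; includes Feb 29, 1944) → Sep 19, 1943 (991 left).
−365 (one year) → Sep 19, 1942 (626 left).
−365 (one year) → Sep 19, 1941 (261 left).
−19 → Aug 31, 1941 (end of Aug, 31 days; 242 left).
−31 → Jul 31, 1941 (end of Jul, 31 days; 211 left).
−31 → Jun 30, 1941 (end of Jun, 30 days; 180 left).
−30 → May 31, 1941 (end of May, 31 days; 150 left).
−31 → Apr 30, 1941 (end of Apr, 30 days; 119 left).
−30 → Mar 31, 1941 (end of Mar, 31 days; 89 left).
−31 → Feb 28, 1941 (end of Feb, 28 days; 58 left).
−28 → Jan 31, 1941 (end of Jan, 31 days; 30 left).
−30 → Jan 1, 1941.

January 1, 1941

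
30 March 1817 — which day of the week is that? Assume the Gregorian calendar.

Doomsday rule: the anchor day for the 1800s is Friday. For year 17: 17÷12 = 1 r 5, and 5÷4 = 1, so 1+5+1 = 7.
Friday + 7 ≡ Friday — that's 1817's doomsday.
In March the doomsday date is Mar 14.
Mar 30 is 16 days after Mar 14; 16 mod 7 = 2, so Friday + 2 = Sunday.

Sunday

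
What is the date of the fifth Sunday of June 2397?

June 29, 2397

June 1, 2397 is a Sunday.
The first Sunday is therefore June 1 (same day).
The fifth Sunday is 1 + 4×7 = June 29.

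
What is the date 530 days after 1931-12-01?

May 14, 1933

+366 (one year; includes Feb 29, 1932) → Dec 1, 1932 (164 left).
Dec has 31 days: +31 → Jan 1, 1933 (133 left).
Jan has 31 days: +31 → Feb 1, 1933 (102 left).
Feb has 28 days: +28 → Mar 1, 1933 (74 left).
Mar has 31 days: +31 → Apr 1, 1933 (43 left).
Apr has 30 days: +30 → May 1, 1933 (13 left).
+13 → May 14, 1933.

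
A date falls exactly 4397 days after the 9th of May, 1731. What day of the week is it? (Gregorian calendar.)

Thursday

May 9, 1731 is a Wednesday.
4397 mod 7 = 1, so 4397 days after a Wednesday is Wednesday + 1 = Thursday.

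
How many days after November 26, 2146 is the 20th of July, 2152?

2063

Nov 26, 2146 → Nov 26, 2147: 365 days.
Nov 26, 2147 → Nov 26, 2148: 366 days (Feb 29, 2148 is in that span).
Nov 26, 2148 → Nov 26, 2149: 365 days.
Nov 26, 2149 → Nov 26, 2150: 365 days.
Nov 26, 2150 → Nov 26, 2151: 365 days.
Nov 26, 2151 → Dec 26, 2151: 30 days (November has 30).
Dec 26, 2151 → Jan 26, 2152: 31 days (December has 31).
Jan 26, 2152 → Feb 26, 2152: 31 days (January has 31).
Feb 26, 2152 → Mar 26, 2152: 29 days (February has 29).
Mar 26, 2152 → Apr 26, 2152: 31 days (March has 31).
Apr 26, 2152 → May 26, 2152: 30 days (April has 30).
May 26, 2152 → Jun 26, 2152: 31 days (May has 31).
Jun 26, 2152 → Jul 20, 2152: 24 days.
Total: 2063 days.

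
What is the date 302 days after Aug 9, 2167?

Aug has 31 days: +23 → Sep 1, 2167 (279 left).
Sep has 30 days: +30 → Oct 1, 2167 (249 left).
Oct has 31 days: +31 → Nov 1, 2167 (218 left).
Nov has 30 days: +30 → Dec 1, 2167 (188 left).
Dec has 31 days: +31 → Jan 1, 2168 (157 left).
Jan has 31 days: +31 → Feb 1, 2168 (126 left).
Feb has 29 days: +29 → Mar 1, 2168 (97 left).
Mar has 31 days: +31 → Apr 1, 2168 (66 left).
Apr has 30 days: +30 → May 1, 2168 (36 left).
May has 31 days: +31 → Jun 1, 2168 (5 left).
+5 → Jun 6, 2168.

June 6, 2168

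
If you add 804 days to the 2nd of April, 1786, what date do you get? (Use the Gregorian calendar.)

+365 (one year) → Apr 2, 1787 (439 left).
+366 (one year; includes Feb 29, 1788) → Apr 2, 1788 (73 left).
Apr has 30 days: +29 → May 1, 1788 (44 left).
May has 31 days: +31 → Jun 1, 1788 (13 left).
+13 → Jun 14, 1788.

June 14, 1788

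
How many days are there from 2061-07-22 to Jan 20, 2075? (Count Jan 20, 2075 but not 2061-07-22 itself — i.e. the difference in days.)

4930

Jul 22, 2061 → Jul 22, 2062: 365 days.
Jul 22, 2062 → Jul 22, 2063: 365 days.
Jul 22, 2063 → Jul 22, 2064: 366 days (Feb 29, 2064 is in that span).
Jul 22, 2064 → Jul 22, 2065: 365 days.
Jul 22, 2065 → Jul 22, 2066: 365 days.
Jul 22, 2066 → Jul 22, 2067: 365 days.
Jul 22, 2067 → Jul 22, 2068: 366 days (Feb 29, 2068 is in that span).
Jul 22, 2068 → Jul 22, 2069: 365 days.
Jul 22, 2069 → Jul 22, 2070: 365 days.
Jul 22, 2070 → Jul 22, 2071: 365 days.
Jul 22, 2071 → Jul 22, 2072: 366 days (Feb 29, 2072 is in that span).
Jul 22, 2072 → Jul 22, 2073: 365 days.
Jul 22, 2073 → Jul 22, 2074: 365 days.
Jul 22, 2074 → Aug 22, 2074: 31 days (July has 31).
Aug 22, 2074 → Sep 22, 2074: 31 days (August has 31).
Sep 22, 2074 → Oct 22, 2074: 30 days (September has 30).
Oct 22, 2074 → Nov 22, 2074: 31 days (October has 31).
Nov 22, 2074 → Dec 22, 2074: 30 days (November has 30).
Dec 22, 2074 → Jan 20, 2075: 29 days.
Total: 4930 days.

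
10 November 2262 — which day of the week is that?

Monday

Doomsday rule: the anchor day for the 2200s is Friday. For year 62: 62÷12 = 5 r 2, and 2÷4 = 0, so 5+2+0 = 7.
Friday + 7 ≡ Friday — that's 2262's doomsday.
In November the doomsday date is Nov 7.
Nov 10 is 3 days after Nov 7; 3 mod 7 = 3, so Friday + 3 = Monday.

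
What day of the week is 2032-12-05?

Sunday

Doomsday rule: the anchor day for the 2000s is Tuesday. For year 32: 32÷12 = 2 r 8, and 8÷4 = 2, so 2+8+2 = 12.
Tuesday + 12 ≡ Sunday — that's 2032's doomsday.
In December the doomsday date is Dec 12.
Dec 5 is 7 days before Dec 12; 7 mod 7 = 0, so Sunday − 0 = Sunday.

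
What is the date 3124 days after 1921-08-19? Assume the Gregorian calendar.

+365 (one year) → Aug 19, 1922 (2759 left).
+365 (one year) → Aug 19, 1923 (2394 left).
+366 (one year; includes Feb 29, 1924) → Aug 19, 1924 (2028 left).
+365 (one year) → Aug 19, 1925 (1663 left).
+365 (one year) → Aug 19, 1926 (1298 left).
+365 (one year) → Aug 19, 1927 (933 left).
+366 (one year; includes Feb 29, 1928) → Aug 19, 1928 (567 left).
+365 (one year) → Aug 19, 1929 (202 left).
Aug has 31 days: +13 → Sep 1, 1929 (189 left).
Sep has 30 days: +30 → Oct 1, 1929 (159 left).
Oct has 31 days: +31 → Nov 1, 1929 (128 left).
Nov has 30 days: +30 → Dec 1, 1929 (98 left).
Dec has 31 days: +31 → Jan 1, 1930 (67 left).
Jan has 31 days: +31 → Feb 1, 1930 (36 left).
Feb has 28 days: +28 → Mar 1, 1930 (8 left).
+8 → Mar 9, 1930.

March 9, 1930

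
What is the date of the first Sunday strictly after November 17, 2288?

Nov 17, 2288 is a Saturday.
From Saturday to the next Sunday is 1 day.
Nov 17, 2288 + 1 = Nov 18, 2288.

November 18, 2288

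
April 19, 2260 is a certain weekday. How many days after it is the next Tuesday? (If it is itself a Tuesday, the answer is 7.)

5

Apr 19, 2260 is a Thursday.
From Thursday to the next Tuesday is 5 days.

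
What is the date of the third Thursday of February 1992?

February 1, 1992 is a Saturday.
The first Thursday is therefore February 6 (5 days later).
The third Thursday is 6 + 2×7 = February 20.

February 20, 1992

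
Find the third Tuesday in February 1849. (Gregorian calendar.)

February 1, 1849 is a Thursday.
The first Tuesday is therefore February 6 (5 days later).
The third Tuesday is 6 + 2×7 = February 20.

February 20, 1849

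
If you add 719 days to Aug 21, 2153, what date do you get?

August 10, 2155

+365 (one year) → Aug 21, 2154 (354 left).
Aug has 31 days: +11 → Sep 1, 2154 (343 left).
Sep has 30 days: +30 → Oct 1, 2154 (313 left).
Oct has 31 days: +31 → Nov 1, 2154 (282 left).
Nov has 30 days: +30 → Dec 1, 2154 (252 left).
Dec has 31 days: +31 → Jan 1, 2155 (221 left).
Jan has 31 days: +31 → Feb 1, 2155 (190 left).
Feb has 28 days: +28 → Mar 1, 2155 (162 left).
Mar has 31 days: +31 → Apr 1, 2155 (131 left).
Apr has 30 days: +30 → May 1, 2155 (101 left).
May has 31 days: +31 → Jun 1, 2155 (70 left).
Jun has 30 days: +30 → Jul 1, 2155 (40 left).
Jul has 31 days: +31 → Aug 1, 2155 (9 left).
+9 → Aug 10, 2155.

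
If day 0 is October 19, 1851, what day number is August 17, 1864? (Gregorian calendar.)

Oct 19, 1851 → Oct 19, 1852: 366 days (Feb 29, 1852 is in that span).
Oct 19, 1852 → Oct 19, 1853: 365 days.
Oct 19, 1853 → Oct 19, 1854: 365 days.
Oct 19, 1854 → Oct 19, 1855: 365 days.
Oct 19, 1855 → Oct 19, 1856: 366 days (Feb 29, 1856 is in that span).
Oct 19, 1856 → Oct 19, 1857: 365 days.
Oct 19, 1857 → Oct 19, 1858: 365 days.
Oct 19, 1858 → Oct 19, 1859: 365 days.
Oct 19, 1859 → Oct 19, 1860: 366 days (Feb 29, 1860 is in that span).
Oct 19, 1860 → Oct 19, 1861: 365 days.
Oct 19, 1861 → Oct 19, 1862: 365 days.
Oct 19, 1862 → Oct 19, 1863: 365 days.
Oct 19, 1863 → Nov 19, 1863: 31 days (October has 31).
Nov 19, 1863 → Dec 19, 1863: 30 days (November has 30).
Dec 19, 1863 → Jan 19, 1864: 31 days (December has 31).
Jan 19, 1864 → Feb 19, 1864: 31 days (January has 31).
Feb 19, 1864 → Mar 19, 1864: 29 days (February has 29).
Mar 19, 1864 → Apr 19, 1864: 31 days (March has 31).
Apr 19, 1864 → May 19, 1864: 30 days (April has 30).
May 19, 1864 → Jun 19, 1864: 31 days (May has 31).
Jun 19, 1864 → Jul 19, 1864: 30 days (June has 30).
Jul 19, 1864 → Aug 17, 1864: 29 days.
Total: 4686 days.

4686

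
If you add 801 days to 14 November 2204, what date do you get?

January 24, 2207

+365 (one year) → Nov 14, 2205 (436 left).
+365 (one year) → Nov 14, 2206 (71 left).
Nov has 30 days: +17 → Dec 1, 2206 (54 left).
Dec has 31 days: +31 → Jan 1, 2207 (23 left).
+23 → Jan 24, 2207.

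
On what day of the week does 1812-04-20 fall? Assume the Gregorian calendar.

Monday

Doomsday rule: the anchor day for the 1800s is Friday. For year 12: 12÷12 = 1 r 0, and 0÷4 = 0, so 1+0+0 = 1.
Friday + 1 ≡ Saturday — that's 1812's doomsday.
In April the doomsday date is Apr 4.
Apr 20 is 16 days after Apr 4; 16 mod 7 = 2, so Saturday + 2 = Monday.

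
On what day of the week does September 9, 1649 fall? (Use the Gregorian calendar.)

Thursday

Doomsday rule: the anchor day for the 1600s is Tuesday. For year 49: 49÷12 = 4 r 1, and 1÷4 = 0, so 4+1+0 = 5.
Tuesday + 5 ≡ Sunday — that's 1649's doomsday.
In September the doomsday date is Sep 5.
Sep 9 is 4 days after Sep 5; 4 mod 7 = 4, so Sunday + 4 = Thursday.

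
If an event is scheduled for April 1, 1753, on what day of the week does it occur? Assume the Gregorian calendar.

Sunday

Doomsday rule: the anchor day for the 1700s is Sunday. For year 53: 53÷12 = 4 r 5, and 5÷4 = 1, so 4+5+1 = 10.
Sunday + 10 ≡ Wednesday — that's 1753's doomsday.
In April the doomsday date is Apr 4.
Apr 1 is 3 days before Apr 4; 3 mod 7 = 3, so Wednesday − 3 = Sunday.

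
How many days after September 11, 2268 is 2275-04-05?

2397

Sep 11, 2268 → Sep 11, 2269: 365 days.
Sep 11, 2269 → Sep 11, 2270: 365 days.
Sep 11, 2270 → Sep 11, 2271: 365 days.
Sep 11, 2271 → Sep 11, 2272: 366 days (Feb 29, 2272 is in that span).
Sep 11, 2272 → Sep 11, 2273: 365 days.
Sep 11, 2273 → Sep 11, 2274: 365 days.
Sep 11, 2274 → Oct 11, 2274: 30 days (September has 30).
Oct 11, 2274 → Nov 11, 2274: 31 days (October has 31).
Nov 11, 2274 → Dec 11, 2274: 30 days (November has 30).
Dec 11, 2274 → Jan 11, 2275: 31 days (December has 31).
Jan 11, 2275 → Feb 11, 2275: 31 days (January has 31).
Feb 11, 2275 → Mar 11, 2275: 28 days (February has 28).
Mar 11, 2275 → Apr 5, 2275: 25 days.
Total: 2397 days.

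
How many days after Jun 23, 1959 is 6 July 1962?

Jun 23, 1959 → Jun 23, 1960: 366 days (Feb 29, 1960 is in that span).
Jun 23, 1960 → Jun 23, 1961: 365 days.
Jun 23, 1961 → Jul 23, 1961: 30 days (June has 30).
Jul 23, 1961 → Aug 23, 1961: 31 days (July has 31).
Aug 23, 1961 → Sep 23, 1961: 31 days (August has 31).
Sep 23, 1961 → Oct 23, 1961: 30 days (September has 30).
Oct 23, 1961 → Nov 23, 1961: 31 days (October has 31).
Nov 23, 1961 → Dec 23, 1961: 30 days (November has 30).
Dec 23, 1961 → Jan 23, 1962: 31 days (December has 31).
Jan 23, 1962 → Feb 23, 1962: 31 days (January has 31).
Feb 23, 1962 → Mar 23, 1962: 28 days (February has 28).
Mar 23, 1962 → Apr 23, 1962: 31 days (March has 31).
Apr 23, 1962 → May 23, 1962: 30 days (April has 30).
May 23, 1962 → Jun 23, 1962: 31 days (May has 31).
Jun 23, 1962 → Jul 6, 1962: 13 days.
Total: 1109 days.

1109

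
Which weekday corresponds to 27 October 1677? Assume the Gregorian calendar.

Wednesday

Doomsday rule: the anchor day for the 1600s is Tuesday. For year 77: 77÷12 = 6 r 5, and 5÷4 = 1, so 6+5+1 = 12.
Tuesday + 12 ≡ Sunday — that's 1677's doomsday.
In October the doomsday date is Oct 10.
Oct 27 is 17 days after Oct 10; 17 mod 7 = 3, so Sunday + 3 = Wednesday.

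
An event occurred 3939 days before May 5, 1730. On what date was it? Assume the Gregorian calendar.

July 23, 1719

−365 (one year) → May 5, 1729 (3574 left).
−365 (one year) → May 5, 1728 (3209 left).
−366 (one year; includes Feb 29, 1728) → May 5, 1727 (2843 left).
−365 (one year) → May 5, 1726 (2478 left).
−365 (one year) → May 5, 1725 (2113 left).
−365 (one year) → May 5, 1724 (1748 left).
−366 (one year; includes Feb 29, 1724) → May 5, 1723 (1382 left).
−365 (one year) → May 5, 1722 (1017 left).
−365 (one year) → May 5, 1721 (652 left).
−365 (one year) → May 5, 1720 (287 left).
−5 → Apr 30, 1720 (end of Apr, 30 days; 282 left).
−30 → Mar 31, 1720 (end of Mar, 31 days; 252 left).
−31 → Feb 29, 1720 (end of Feb, 29 days; 221 left).
−29 → Jan 31, 1720 (end of Jan, 31 days; 192 left).
−31 → Dec 31, 1719 (end of Dec, 31 days; 161 left).
−31 → Nov 30, 1719 (end of Nov, 30 days; 130 left).
−30 → Oct 31, 1719 (end of Oct, 31 days; 100 left).
−31 → Sep 30, 1719 (end of Sep, 30 days; 69 left).
−30 → Aug 31, 1719 (end of Aug, 31 days; 39 left).
−31 → Jul 31, 1719 (end of Jul, 31 days; 8 left).
−8 → Jul 23, 1719.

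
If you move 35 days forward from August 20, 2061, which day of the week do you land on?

Aug 20, 2061 is a Saturday.
35 mod 7 = 0, so 35 days after a Saturday is Saturday + 0 = Saturday.

Saturday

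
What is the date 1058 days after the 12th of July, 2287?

June 4, 2290

+366 (one year; includes Feb 29, 2288) → Jul 12, 2288 (692 left).
+365 (one year) → Jul 12, 2289 (327 left).
Jul has 31 days: +20 → Aug 1, 2289 (307 left).
Aug has 31 days: +31 → Sep 1, 2289 (276 left).
Sep has 30 days: +30 → Oct 1, 2289 (246 left).
Oct has 31 days: +31 → Nov 1, 2289 (215 left).
Nov has 30 days: +30 → Dec 1, 2289 (185 left).
Dec has 31 days: +31 → Jan 1, 2290 (154 left).
Jan has 31 days: +31 → Feb 1, 2290 (123 left).
Feb has 28 days: +28 → Mar 1, 2290 (95 left).
Mar has 31 days: +31 → Apr 1, 2290 (64 left).
Apr has 30 days: +30 → May 1, 2290 (34 left).
May has 31 days: +31 → Jun 1, 2290 (3 left).
+3 → Jun 4, 2290.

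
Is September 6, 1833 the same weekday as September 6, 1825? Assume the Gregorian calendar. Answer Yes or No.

From Sep 6, 1825 to Sep 6, 1833 is 2922 days.
2922 mod 7 = 3, so they are different weekdays.
(Sep 6, 1825 is a Tuesday; Sep 6, 1833 is a Friday.)

No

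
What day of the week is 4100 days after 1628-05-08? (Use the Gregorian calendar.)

Saturday

May 8, 1628 is a Monday.
4100 mod 7 = 5, so 4100 days after a Monday is Monday + 5 = Saturday.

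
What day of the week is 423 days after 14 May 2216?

First find the weekday of May 14, 2216. Doomsday rule: the anchor day for the 2200s is Friday. For year 16: 16÷12 = 1 r 4, and 4÷4 = 1, so 1+4+1 = 6.
Friday + 6 ≡ Thursday — that's 2216's doomsday.
In May the doomsday date is May 9.
May 14 is 5 days after May 9; 5 mod 7 = 5, so Thursday + 5 = Tuesday.
423 mod 7 = 3, so 423 days after a Tuesday is Tuesday + 3 = Friday.

Friday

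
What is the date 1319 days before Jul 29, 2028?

December 18, 2024

−366 (one year; includes Feb 29, 2028) → Jul 29, 2027 (953 left).
−365 (one year) → Jul 29, 2026 (588 left).
−365 (one year) → Jul 29, 2025 (223 left).
−29 → Jun 30, 2025 (end of Jun, 30 days; 194 left).
−30 → May 31, 2025 (end of May, 31 days; 164 left).
−31 → Apr 30, 2025 (end of Apr, 30 days; 133 left).
−30 → Mar 31, 2025 (end of Mar, 31 days; 103 left).
−31 → Feb 28, 2025 (end of Feb, 28 days; 72 left).
−28 → Jan 31, 2025 (end of Jan, 31 days; 44 left).
−31 → Dec 31, 2024 (end of Dec, 31 days; 13 left).
−13 → Dec 18, 2024.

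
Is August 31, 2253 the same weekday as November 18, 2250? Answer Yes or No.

No

From Nov 18, 2250 to Aug 31, 2253 is 1017 days.
1017 mod 7 = 2, so they are different weekdays.
(Nov 18, 2250 is a Monday; Aug 31, 2253 is a Wednesday.)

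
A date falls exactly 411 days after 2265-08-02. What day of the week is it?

First find the weekday of Aug 2, 2265. Doomsday rule: the anchor day for the 2200s is Friday. For year 65: 65÷12 = 5 r 5, and 5÷4 = 1, so 5+5+1 = 11.
Friday + 11 ≡ Tuesday — that's 2265's doomsday.
In August the doomsday date is Aug 8.
Aug 2 is 6 days before Aug 8; 6 mod 7 = 6, so Tuesday − 6 = Wednesday.
411 mod 7 = 5, so 411 days after a Wednesday is Wednesday + 5 = Monday.

Monday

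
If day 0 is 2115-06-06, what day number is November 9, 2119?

Jun 6, 2115 → Jun 6, 2116: 366 days (Feb 29, 2116 is in that span).
Jun 6, 2116 → Jun 6, 2117: 365 days.
Jun 6, 2117 → Jun 6, 2118: 365 days.
Jun 6, 2118 → Jun 6, 2119: 365 days.
Jun 6, 2119 → Jul 6, 2119: 30 days (June has 30).
Jul 6, 2119 → Aug 6, 2119: 31 days (July has 31).
Aug 6, 2119 → Sep 6, 2119: 31 days (August has 31).
Sep 6, 2119 → Oct 6, 2119: 30 days (September has 30).
Oct 6, 2119 → Nov 6, 2119: 31 days (October has 31).
Nov 6, 2119 → Nov 9, 2119: 3 days.
Total: 1617 days.

1617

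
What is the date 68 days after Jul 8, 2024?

Jul has 31 days: +24 → Aug 1, 2024 (44 left).
Aug has 31 days: +31 → Sep 1, 2024 (13 left).
+13 → Sep 14, 2024.

September 14, 2024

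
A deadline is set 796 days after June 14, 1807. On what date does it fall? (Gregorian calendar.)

+366 (one year; includes Feb 29, 1808) → Jun 14, 1808 (430 left).
+365 (one year) → Jun 14, 1809 (65 left).
Jun has 30 days: +17 → Jul 1, 1809 (48 left).
Jul has 31 days: +31 → Aug 1, 1809 (17 left).
+17 → Aug 18, 1809.

August 18, 1809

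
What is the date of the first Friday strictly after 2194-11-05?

November 7, 2194

Nov 5, 2194 is a Wednesday.
From Wednesday to the next Friday is 2 days.
Nov 5, 2194 + 2 = Nov 7, 2194.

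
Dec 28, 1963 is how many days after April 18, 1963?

Apr 18, 1963 → May 18, 1963: 30 days (April has 30).
May 18, 1963 → Jun 18, 1963: 31 days (May has 31).
Jun 18, 1963 → Jul 18, 1963: 30 days (June has 30).
Jul 18, 1963 → Aug 18, 1963: 31 days (July has 31).
Aug 18, 1963 → Sep 18, 1963: 31 days (August has 31).
Sep 18, 1963 → Oct 18, 1963: 30 days (September has 30).
Oct 18, 1963 → Nov 18, 1963: 31 days (October has 31).
Nov 18, 1963 → Dec 18, 1963: 30 days (November has 30).
Dec 18, 1963 → Dec 28, 1963: 10 days.
Total: 254 days.

254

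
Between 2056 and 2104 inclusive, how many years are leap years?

12

Multiples of 4 in [2056,2104]: 13.
Of those, multiples of 100: 1 (not leap unless ÷400).
Multiples of 400: 0.
Leap years = 13 − 1 + 0 = 12.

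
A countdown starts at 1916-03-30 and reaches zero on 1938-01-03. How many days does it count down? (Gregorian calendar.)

7949

Mar 30, 1916 → Mar 30, 1917: 365 days.
Mar 30, 1917 → Mar 30, 1918: 365 days.
Mar 30, 1918 → Mar 30, 1919: 365 days.
Mar 30, 1919 → Mar 30, 1920: 366 days (Feb 29, 1920 is in that span).
Mar 30, 1920 → Mar 30, 1921: 365 days.
Mar 30, 1921 → Mar 30, 1922: 365 days.
Mar 30, 1922 → Mar 30, 1923: 365 days.
Mar 30, 1923 → Mar 30, 1924: 366 days (Feb 29, 1924 is in that span).
Mar 30, 1924 → Mar 30, 1925: 365 days.
Mar 30, 1925 → Mar 30, 1926: 365 days.
Mar 30, 1926 → Mar 30, 1927: 365 days.
Mar 30, 1927 → Mar 30, 1928: 366 days (Feb 29, 1928 is in that span).
Mar 30, 1928 → Mar 30, 1929: 365 days.
Mar 30, 1929 → Mar 30, 1930: 365 days.
Mar 30, 1930 → Mar 30, 1931: 365 days.
Mar 30, 1931 → Mar 30, 1932: 366 days (Feb 29, 1932 is in that span).
Mar 30, 1932 → Mar 30, 1933: 365 days.
Mar 30, 1933 → Mar 30, 1934: 365 days.
Mar 30, 1934 → Mar 30, 1935: 365 days.
Mar 30, 1935 → Mar 30, 1936: 366 days (Feb 29, 1936 is in that span).
Mar 30, 1936 → Mar 30, 1937: 365 days.
Mar 30, 1937 → Apr 30, 1937: 31 days (March has 31).
Apr 30, 1937 → May 30, 1937: 30 days (April has 30).
May 30, 1937 → Jun 30, 1937: 31 days (May has 31).
Jun 30, 1937 → Jul 30, 1937: 30 days (June has 30).
Jul 30, 1937 → Aug 30, 1937: 31 days (July has 31).
Aug 30, 1937 → Sep 30, 1937: 31 days (August has 31).
Sep 30, 1937 → Oct 30, 1937: 30 days (September has 30).
Oct 30, 1937 → Nov 30, 1937: 31 days (October has 31).
Nov 30, 1937 → Dec 30, 1937: 30 days (November has 30).
Dec 30, 1937 → Jan 3, 1938: 4 days.
Total: 7949 days.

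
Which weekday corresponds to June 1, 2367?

Thursday

Doomsday rule: the anchor day for the 2300s is Wednesday. For year 67: 67÷12 = 5 r 7, and 7÷4 = 1, so 5+7+1 = 13.
Wednesday + 13 ≡ Tuesday — that's 2367's doomsday.
In June the doomsday date is Jun 6.
Jun 1 is 5 days before Jun 6; 5 mod 7 = 5, so Tuesday − 5 = Thursday.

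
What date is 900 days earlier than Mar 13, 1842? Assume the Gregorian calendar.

−365 (one year) → Mar 13, 1841 (535 left).
−365 (one year) → Mar 13, 1840 (170 left).
−13 → Feb 29, 1840 (end of Feb, 29 days; 157 left).
−29 → Jan 31, 1840 (end of Jan, 31 days; 128 left).
−31 → Dec 31, 1839 (end of Dec, 31 days; 97 left).
−31 → Nov 30, 1839 (end of Nov, 30 days; 66 left).
−30 → Oct 31, 1839 (end of Oct, 31 days; 36 left).
−31 → Sep 30, 1839 (end of Sep, 30 days; 5 left).
−5 → Sep 25, 1839.

September 25, 1839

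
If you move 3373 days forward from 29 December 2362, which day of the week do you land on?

Friday

First find the weekday of Dec 29, 2362. Doomsday rule: the anchor day for the 2300s is Wednesday. For year 62: 62÷12 = 5 r 2, and 2÷4 = 0, so 5+2+0 = 7.
Wednesday + 7 ≡ Wednesday — that's 2362's doomsday.
In December the doomsday date is Dec 12.
Dec 29 is 17 days after Dec 12; 17 mod 7 = 3, so Wednesday + 3 = Saturday.
3373 mod 7 = 6, so 3373 days after a Saturday is Saturday + 6 = Friday.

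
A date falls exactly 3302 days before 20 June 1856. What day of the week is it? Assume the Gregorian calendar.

Sunday

Jun 20, 1856 is a Friday.
3302 mod 7 = 5, so 3302 days before a Friday is Friday − 5 = Sunday.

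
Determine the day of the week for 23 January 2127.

Thursday

Doomsday rule: the anchor day for the 2100s is Sunday. For year 27: 27÷12 = 2 r 3, and 3÷4 = 0, so 2+3+0 = 5.
Sunday + 5 ≡ Friday — that's 2127's doomsday.
In January the doomsday date is Jan 3 (2127 is not a leap year).
Jan 23 is 20 days after Jan 3; 20 mod 7 = 6, so Friday + 6 = Thursday.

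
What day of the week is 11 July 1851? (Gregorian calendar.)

Friday

Doomsday rule: the anchor day for the 1800s is Friday. For year 51: 51÷12 = 4 r 3, and 3÷4 = 0, so 4+3+0 = 7.
Friday + 7 ≡ Friday — that's 1851's doomsday.
In July the doomsday date is Jul 11.
Jul 11 is the doomsday itself: Friday.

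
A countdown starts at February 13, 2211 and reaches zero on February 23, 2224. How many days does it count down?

4758

Feb 13, 2211 → Feb 13, 2212: 365 days.
Feb 13, 2212 → Feb 13, 2213: 366 days (Feb 29, 2212 is in that span).
Feb 13, 2213 → Feb 13, 2214: 365 days.
Feb 13, 2214 → Feb 13, 2215: 365 days.
Feb 13, 2215 → Feb 13, 2216: 365 days.
Feb 13, 2216 → Feb 13, 2217: 366 days (Feb 29, 2216 is in that span).
Feb 13, 2217 → Feb 13, 2218: 365 days.
Feb 13, 2218 → Feb 13, 2219: 365 days.
Feb 13, 2219 → Feb 13, 2220: 365 days.
Feb 13, 2220 → Feb 13, 2221: 366 days (Feb 29, 2220 is in that span).
Feb 13, 2221 → Feb 13, 2222: 365 days.
Feb 13, 2222 → Feb 13, 2223: 365 days.
Feb 13, 2223 → Mar 13, 2223: 28 days (February has 28).
Mar 13, 2223 → Apr 13, 2223: 31 days (March has 31).
Apr 13, 2223 → May 13, 2223: 30 days (April has 30).
May 13, 2223 → Jun 13, 2223: 31 days (May has 31).
Jun 13, 2223 → Jul 13, 2223: 30 days (June has 30).
Jul 13, 2223 → Aug 13, 2223: 31 days (July has 31).
Aug 13, 2223 → Sep 13, 2223: 31 days (August has 31).
Sep 13, 2223 → Oct 13, 2223: 30 days (September has 30).
Oct 13, 2223 → Nov 13, 2223: 31 days (October has 31).
Nov 13, 2223 → Dec 13, 2223: 30 days (November has 30).
Dec 13, 2223 → Jan 13, 2224: 31 days (December has 31).
Jan 13, 2224 → Feb 13, 2224: 31 days (January has 31).
Feb 13, 2224 → Feb 23, 2224: 10 days.
Total: 4758 days.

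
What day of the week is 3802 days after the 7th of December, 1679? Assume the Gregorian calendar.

First find the weekday of Dec 7, 1679. Doomsday rule: the anchor day for the 1600s is Tuesday. For year 79: 79÷12 = 6 r 7, and 7÷4 = 1, so 6+7+1 = 14.
Tuesday + 14 ≡ Tuesday — that's 1679's doomsday.
In December the doomsday date is Dec 12.
Dec 7 is 5 days before Dec 12; 5 mod 7 = 5, so Tuesday − 5 = Thursday.
3802 mod 7 = 1, so 3802 days after a Thursday is Thursday + 1 = Friday.

Friday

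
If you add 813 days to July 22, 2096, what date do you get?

October 13, 2098

+365 (one year) → Jul 22, 2097 (448 left).
+365 (one year) → Jul 22, 2098 (83 left).
Jul has 31 days: +10 → Aug 1, 2098 (73 left).
Aug has 31 days: +31 → Sep 1, 2098 (42 left).
Sep has 30 days: +30 → Oct 1, 2098 (12 left).
+12 → Oct 13, 2098.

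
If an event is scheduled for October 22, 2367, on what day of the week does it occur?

Sunday

Doomsday rule: the anchor day for the 2300s is Wednesday. For year 67: 67÷12 = 5 r 7, and 7÷4 = 1, so 5+7+1 = 13.
Wednesday + 13 ≡ Tuesday — that's 2367's doomsday.
In October the doomsday date is Oct 10.
Oct 22 is 12 days after Oct 10; 12 mod 7 = 5, so Tuesday + 5 = Sunday.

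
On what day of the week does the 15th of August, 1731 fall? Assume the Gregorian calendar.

Doomsday rule: the anchor day for the 1700s is Sunday. For year 31: 31÷12 = 2 r 7, and 7÷4 = 1, so 2+7+1 = 10.
Sunday + 10 ≡ Wednesday — that's 1731's doomsday.
In August the doomsday date is Aug 8.
Aug 15 is 7 days after Aug 8; 7 mod 7 = 0, so Wednesday + 0 = Wednesday.

Wednesday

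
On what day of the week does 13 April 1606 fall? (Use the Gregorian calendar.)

Doomsday rule: the anchor day for the 1600s is Tuesday. For year 06: 6÷12 = 0 r 6, and 6÷4 = 1, so 0+6+1 = 7.
Tuesday + 7 ≡ Tuesday — that's 1606's doomsday.
In April the doomsday date is Apr 4.
Apr 13 is 9 days after Apr 4; 9 mod 7 = 2, so Tuesday + 2 = Thursday.

Thursday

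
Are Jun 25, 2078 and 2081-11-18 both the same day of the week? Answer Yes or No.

No

From Jun 25, 2078 to Nov 18, 2081 is 1242 days.
1242 mod 7 = 3, so they are different weekdays.
(Jun 25, 2078 is a Saturday; Nov 18, 2081 is a Tuesday.)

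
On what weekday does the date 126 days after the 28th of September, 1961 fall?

Thursday

Sep 28, 1961 is a Thursday.
126 mod 7 = 0, so 126 days after a Thursday is Thursday + 0 = Thursday.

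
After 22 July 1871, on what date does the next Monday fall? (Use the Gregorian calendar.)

Jul 22, 1871 is a Saturday.
From Saturday to the next Monday is 2 days.
Jul 22, 1871 + 2 = Jul 24, 1871.

July 24, 1871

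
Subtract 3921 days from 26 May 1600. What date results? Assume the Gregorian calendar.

August 31, 1589

−366 (one year; includes Feb 29, 1600) → May 26, 1599 (3555 left).
−365 (one year) → May 26, 1598 (3190 left).
−365 (one year) → May 26, 1597 (2825 left).
−365 (one year) → May 26, 1596 (2460 left).
−366 (one year; includes Feb 29, 1596) → May 26, 1595 (2094 left).
−365 (one year) → May 26, 1594 (1729 left).
−365 (one year) → May 26, 1593 (1364 left).
−365 (one year) → May 26, 1592 (999 left).
−366 (one year; includes Feb 29, 1592) → May 26, 1591 (633 left).
−365 (one year) → May 26, 1590 (268 left).
−26 → Apr 30, 1590 (end of Apr, 30 days; 242 left).
−30 → Mar 31, 1590 (end of Mar, 31 days; 212 left).
−31 → Feb 28, 1590 (end of Feb, 28 days; 181 left).
−28 → Jan 31, 1590 (end of Jan, 31 days; 153 left).
−31 → Dec 31, 1589 (end of Dec, 31 days; 122 left).
−31 → Nov 30, 1589 (end of Nov, 30 days; 91 left).
−30 → Oct 31, 1589 (end of Oct, 31 days; 61 left).
−31 → Sep 30, 1589 (end of Sep, 30 days; 30 left).
−30 → Aug 31, 1589 (end of Aug, 31 days; 0 left).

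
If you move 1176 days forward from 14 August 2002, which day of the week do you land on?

Wednesday

First find the weekday of Aug 14, 2002. Doomsday rule: the anchor day for the 2000s is Tuesday. For year 02: 2÷12 = 0 r 2, and 2÷4 = 0, so 0+2+0 = 2.
Tuesday + 2 ≡ Thursday — that's 2002's doomsday.
In August the doomsday date is Aug 8.
Aug 14 is 6 days after Aug 8; 6 mod 7 = 6, so Thursday + 6 = Wednesday.
1176 mod 7 = 0, so 1176 days after a Wednesday is Wednesday + 0 = Wednesday.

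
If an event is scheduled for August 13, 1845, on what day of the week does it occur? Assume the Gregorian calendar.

Wednesday

Doomsday rule: the anchor day for the 1800s is Friday. For year 45: 45÷12 = 3 r 9, and 9÷4 = 2, so 3+9+2 = 14.
Friday + 14 ≡ Friday — that's 1845's doomsday.
In August the doomsday date is Aug 8.
Aug 13 is 5 days after Aug 8; 5 mod 7 = 5, so Friday + 5 = Wednesday.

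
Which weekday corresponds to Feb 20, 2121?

Thursday

Doomsday rule: the anchor day for the 2100s is Sunday. For year 21: 21÷12 = 1 r 9, and 9÷4 = 2, so 1+9+2 = 12.
Sunday + 12 ≡ Friday — that's 2121's doomsday.
In February the doomsday date is Feb 28 (2121 is not a leap year).
Feb 20 is 8 days before Feb 28; 8 mod 7 = 1, so Friday − 1 = Thursday.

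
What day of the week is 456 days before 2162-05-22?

First find the weekday of May 22, 2162. Doomsday rule: the anchor day for the 2100s is Sunday. For year 62: 62÷12 = 5 r 2, and 2÷4 = 0, so 5+2+0 = 7.
Sunday + 7 ≡ Sunday — that's 2162's doomsday.
In May the doomsday date is May 9.
May 22 is 13 days after May 9; 13 mod 7 = 6, so Sunday + 6 = Saturday.
456 mod 7 = 1, so 456 days before a Saturday is Saturday − 1 = Friday.

Friday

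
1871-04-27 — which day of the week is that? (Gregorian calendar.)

Thursday

Doomsday rule: the anchor day for the 1800s is Friday. For year 71: 71÷12 = 5 r 11, and 11÷4 = 2, so 5+11+2 = 18.
Friday + 18 ≡ Tuesday — that's 1871's doomsday.
In April the doomsday date is Apr 4.
Apr 27 is 23 days after Apr 4; 23 mod 7 = 2, so Tuesday + 2 = Thursday.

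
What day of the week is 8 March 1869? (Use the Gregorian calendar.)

Doomsday rule: the anchor day for the 1800s is Friday. For year 69: 69÷12 = 5 r 9, and 9÷4 = 2, so 5+9+2 = 16.
Friday + 16 ≡ Sunday — that's 1869's doomsday.
In March the doomsday date is Mar 14.
Mar 8 is 6 days before Mar 14; 6 mod 7 = 6, so Sunday − 6 = Monday.

Monday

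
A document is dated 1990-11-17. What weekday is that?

Doomsday rule: the anchor day for the 1900s is Wednesday. For year 90: 90÷12 = 7 r 6, and 6÷4 = 1, so 7+6+1 = 14.
Wednesday + 14 ≡ Wednesday — that's 1990's doomsday.
In November the doomsday date is Nov 7.
Nov 17 is 10 days after Nov 7; 10 mod 7 = 3, so Wednesday + 3 = Saturday.

Saturday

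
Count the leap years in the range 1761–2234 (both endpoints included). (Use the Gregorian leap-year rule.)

Multiples of 4 in [1761,2234]: 118.
Of those, multiples of 100: 5 (not leap unless ÷400).
Multiples of 400: 1.
Leap years = 118 − 5 + 1 = 114.

114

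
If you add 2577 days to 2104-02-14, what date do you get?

+366 (one year; includes Feb 29, 2104) → Feb 14, 2105 (2211 left).
+365 (one year) → Feb 14, 2106 (1846 left).
+365 (one year) → Feb 14, 2107 (1481 left).
+365 (one year) → Feb 14, 2108 (1116 left).
+366 (one year; includes Feb 29, 2108) → Feb 14, 2109 (750 left).
+365 (one year) → Feb 14, 2110 (385 left).
Feb has 28 days: +15 → Mar 1, 2110 (370 left).
Mar has 31 days: +31 → Apr 1, 2110 (339 left).
Apr has 30 days: +30 → May 1, 2110 (309 left).
May has 31 days: +31 → Jun 1, 2110 (278 left).
Jun has 30 days: +30 → Jul 1, 2110 (248 left).
Jul has 31 days: +31 → Aug 1, 2110 (217 left).
Aug has 31 days: +31 → Sep 1, 2110 (186 left).
Sep has 30 days: +30 → Oct 1, 2110 (156 left).
Oct has 31 days: +31 → Nov 1, 2110 (125 left).
Nov has 30 days: +30 → Dec 1, 2110 (95 left).
Dec has 31 days: +31 → Jan 1, 2111 (64 left).
Jan has 31 days: +31 → Feb 1, 2111 (33 left).
Feb has 28 days: +28 → Mar 1, 2111 (5 left).
+5 → Mar 6, 2111.

March 6, 2111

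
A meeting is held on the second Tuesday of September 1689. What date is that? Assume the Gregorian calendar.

September 1, 1689 is a Thursday.
The first Tuesday is therefore September 6 (5 days later).
The second Tuesday is 6 + 1×7 = September 13.

September 13, 1689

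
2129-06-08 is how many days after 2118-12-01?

Dec 1, 2118 → Dec 1, 2119: 365 days.
Dec 1, 2119 → Dec 1, 2120: 366 days (Feb 29, 2120 is in that span).
Dec 1, 2120 → Dec 1, 2121: 365 days.
Dec 1, 2121 → Dec 1, 2122: 365 days.
Dec 1, 2122 → Dec 1, 2123: 365 days.
Dec 1, 2123 → Dec 1, 2124: 366 days (Feb 29, 2124 is in that span).
Dec 1, 2124 → Dec 1, 2125: 365 days.
Dec 1, 2125 → Dec 1, 2126: 365 days.
Dec 1, 2126 → Dec 1, 2127: 365 days.
Dec 1, 2127 → Dec 1, 2128: 366 days (Feb 29, 2128 is in that span).
Dec 1, 2128 → Jan 1, 2129: 31 days (December has 31).
Jan 1, 2129 → Feb 1, 2129: 31 days (January has 31).
Feb 1, 2129 → Mar 1, 2129: 28 days (February has 28).
Mar 1, 2129 → Apr 1, 2129: 31 days (March has 31).
Apr 1, 2129 → May 1, 2129: 30 days (April has 30).
May 1, 2129 → Jun 1, 2129: 31 days (May has 31).
Jun 1, 2129 → Jun 8, 2129: 7 days.
Total: 3842 days.

3842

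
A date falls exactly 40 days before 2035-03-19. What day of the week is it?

Mar 19, 2035 is a Monday.
40 mod 7 = 5, so 40 days before a Monday is Monday − 5 = Wednesday.

Wednesday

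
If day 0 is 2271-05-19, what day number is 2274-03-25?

1041

May 19, 2271 → May 19, 2272: 366 days (Feb 29, 2272 is in that span).
May 19, 2272 → May 19, 2273: 365 days.
May 19, 2273 → Jun 19, 2273: 31 days (May has 31).
Jun 19, 2273 → Jul 19, 2273: 30 days (June has 30).
Jul 19, 2273 → Aug 19, 2273: 31 days (July has 31).
Aug 19, 2273 → Sep 19, 2273: 31 days (August has 31).
Sep 19, 2273 → Oct 19, 2273: 30 days (September has 30).
Oct 19, 2273 → Nov 19, 2273: 31 days (October has 31).
Nov 19, 2273 → Dec 19, 2273: 30 days (November has 30).
Dec 19, 2273 → Jan 19, 2274: 31 days (December has 31).
Jan 19, 2274 → Feb 19, 2274: 31 days (January has 31).
Feb 19, 2274 → Mar 19, 2274: 28 days (February has 28).
Mar 19, 2274 → Mar 25, 2274: 6 days.
Total: 1041 days.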